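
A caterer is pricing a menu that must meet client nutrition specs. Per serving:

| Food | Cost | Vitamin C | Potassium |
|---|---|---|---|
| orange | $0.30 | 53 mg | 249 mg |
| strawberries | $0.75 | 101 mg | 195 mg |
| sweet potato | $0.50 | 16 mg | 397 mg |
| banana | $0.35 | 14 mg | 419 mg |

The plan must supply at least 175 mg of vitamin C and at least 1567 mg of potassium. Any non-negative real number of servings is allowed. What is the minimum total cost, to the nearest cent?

$1.56

orange only: max(175/53, 1567/249) = 6.293 servings → $1.89.
strawberries only: max(175/101, 1567/195) = 8.036 servings → $6.03.
sweet potato only: max(175/16, 1567/397) = 10.94 servings → $5.47.
banana only: max(175/14, 1567/419) = 12.5 servings → $4.38.
orange + strawberries: the both-tight solution has a negative serving — not a feasible corner.
orange + sweet potato with both tight: 2.603 servings and 2.314 servings → $1.94.
orange + banana with both tight: 2.745 servings and 2.109 servings → $1.56.
strawberries + sweet potato with both tight: 1.201 servings and 3.357 servings → $2.58.
strawberries + banana with both tight: 1.298 servings and 3.136 servings → $2.07.
sweet potato + banana: the both-tight solution has a negative serving — not a feasible corner.
Cheapest feasible corner: $1.56.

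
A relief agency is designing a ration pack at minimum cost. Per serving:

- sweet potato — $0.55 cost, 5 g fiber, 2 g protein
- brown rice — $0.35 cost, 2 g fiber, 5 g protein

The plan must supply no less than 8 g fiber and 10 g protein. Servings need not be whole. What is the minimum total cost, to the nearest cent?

sweet potato only: max(8/5, 10/2) = 5 servings → $2.75.
brown rice only: max(8/2, 10/5) = 4 servings → $1.40.
sweet potato + brown rice with both tight: 0.9524 servings and 1.619 servings → $1.09.
The minimum over all feasible corners is $1.09.

$1.09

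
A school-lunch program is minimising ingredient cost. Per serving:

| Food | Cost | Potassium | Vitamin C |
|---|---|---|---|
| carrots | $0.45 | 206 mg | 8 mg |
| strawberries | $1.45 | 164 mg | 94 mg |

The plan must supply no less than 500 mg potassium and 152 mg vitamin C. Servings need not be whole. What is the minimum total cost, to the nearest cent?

The cheapest plan sits at a corner of the feasible region — with two constraints it uses at most two foods.
carrots only: max(500/206, 152/8) = 19 servings → $8.55.
strawberries only: max(500/164, 152/94) = 3.049 servings → $4.42.
carrots + strawberries with both tight: 1.223 servings and 1.513 servings → $2.74.
Cheapest feasible corner: $2.74.

$2.74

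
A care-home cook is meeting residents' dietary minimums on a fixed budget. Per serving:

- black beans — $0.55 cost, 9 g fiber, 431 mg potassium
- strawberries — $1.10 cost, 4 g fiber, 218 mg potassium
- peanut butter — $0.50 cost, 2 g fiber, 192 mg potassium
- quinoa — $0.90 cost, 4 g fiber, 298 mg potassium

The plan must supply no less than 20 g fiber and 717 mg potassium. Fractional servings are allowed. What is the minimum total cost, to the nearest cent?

black beans only: max(20/9, 717/431) = 2.222 servings → $1.22.
strawberries only: max(20/4, 717/218) = 5 servings → $5.50.
peanut butter only: max(20/2, 717/192) = 10 servings → $5.00.
quinoa only: max(20/4, 717/298) = 5 servings → $4.50.
black beans + strawberries with both targets exact would need a negative amount; discard.
black beans + peanut butter: intersection lies outside the first quadrant.
black beans + quinoa with both targets exact would need a negative amount; discard.
strawberries + peanut butter: the both-tight solution has a negative serving — not a feasible corner.
strawberries + quinoa with both targets exact would need a negative amount; discard.
peanut butter + quinoa: intersection lies outside the first quadrant.
So the least-cost plan costs $1.22.

$1.22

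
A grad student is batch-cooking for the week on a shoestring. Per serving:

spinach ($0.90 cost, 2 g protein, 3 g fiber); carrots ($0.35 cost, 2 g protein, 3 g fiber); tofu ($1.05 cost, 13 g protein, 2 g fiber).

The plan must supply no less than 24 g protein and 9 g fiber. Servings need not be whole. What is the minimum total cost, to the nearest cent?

spinach only: max(24/2, 9/3) = 12 servings → $10.80.
carrots only: max(24/2, 9/3) = 12 servings → $4.20.
tofu only: max(24/13, 9/2) = 4.5 servings → $4.72.
spinach + carrots (both tight): parallel constraints — no distinct corner.
spinach + tofu with both tight: 1.971 servings and 1.543 servings → $3.39.
carrots + tofu with both tight: 1.971 servings and 1.543 servings → $2.31.
Cheapest feasible corner: $2.31.

$2.31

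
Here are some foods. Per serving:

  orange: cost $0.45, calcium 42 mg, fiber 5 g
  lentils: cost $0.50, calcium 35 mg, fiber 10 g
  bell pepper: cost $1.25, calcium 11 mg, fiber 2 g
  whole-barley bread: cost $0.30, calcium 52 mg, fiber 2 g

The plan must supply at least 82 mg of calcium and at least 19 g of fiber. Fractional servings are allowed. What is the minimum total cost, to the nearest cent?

orange only: max(82/42, 19/5) = 3.8 servings → $1.71.
lentils only: max(82/35, 19/10) = 2.343 servings → $1.17.
bell pepper only: max(82/11, 19/2) = 9.5 servings → $11.88.
whole-barley bread only: max(82/52, 19/2) = 9.5 servings → $2.85.
orange + lentils with both tight: 0.6327 servings and 1.584 servings → $1.08.
orange + bell pepper with both targets exact would need a negative amount; discard.
orange + whole-barley bread: the both-tight solution has a negative serving — not a feasible corner.
lentils + bell pepper with both tight: 1.125 servings and 3.875 servings → $5.41.
lentils + whole-barley bread with both tight: 1.831 servings and 0.3444 servings → $1.02.
bell pepper + whole-barley bread: intersection lies outside the first quadrant.
The minimum over all feasible corners is $1.02.

$1.02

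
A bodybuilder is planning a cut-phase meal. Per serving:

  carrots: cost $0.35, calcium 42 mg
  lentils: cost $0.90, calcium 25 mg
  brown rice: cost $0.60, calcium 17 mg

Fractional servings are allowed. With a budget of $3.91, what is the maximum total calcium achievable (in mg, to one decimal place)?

Calcium per dollar: carrots 120, brown rice 28.33, lentils 27.78.
With no serving limits, spend the whole cost allowance on carrots: $3.91 / $0.35 × 42 mg = 469.2 mg.

469.2 mg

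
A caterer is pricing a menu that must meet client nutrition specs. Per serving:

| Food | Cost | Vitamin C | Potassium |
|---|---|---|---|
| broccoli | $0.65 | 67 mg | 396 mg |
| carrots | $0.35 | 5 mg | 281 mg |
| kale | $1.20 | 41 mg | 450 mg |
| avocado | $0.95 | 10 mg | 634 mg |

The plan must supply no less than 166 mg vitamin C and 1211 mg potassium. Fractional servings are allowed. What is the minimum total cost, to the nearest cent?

Compare the cost at each extreme point of the feasible region.
broccoli only: max(166/67, 1211/396) = 3.058 servings → $1.99.
carrots only: max(166/5, 1211/281) = 33.2 servings → $11.62.
kale only: max(166/41, 1211/450) = 4.049 servings → $4.86.
avocado only: max(166/10, 1211/634) = 16.6 servings → $15.77.
broccoli + carrots with both tight: 2.409 servings and 0.9142 servings → $1.89.
broccoli + kale with both tight: 1.8 servings and 1.107 servings → $2.50.
broccoli + avocado with both tight: 2.418 servings and 0.3998 servings → $1.95.
carrots + kale: intersection lies outside the first quadrant.
carrots + avocado: intersection lies outside the first quadrant.
kale + avocado: the both-tight solution has a negative serving — not a feasible corner.
The minimum over all feasible corners is $1.89.

$1.89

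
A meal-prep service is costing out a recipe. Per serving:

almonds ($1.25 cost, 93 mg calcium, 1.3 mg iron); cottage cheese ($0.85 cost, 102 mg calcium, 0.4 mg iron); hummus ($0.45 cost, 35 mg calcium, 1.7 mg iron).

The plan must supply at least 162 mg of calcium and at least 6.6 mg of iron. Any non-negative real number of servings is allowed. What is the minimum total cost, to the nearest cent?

almonds only: max(162/93, 6.6/1.3) = 5.077 servings → $6.35.
cottage cheese only: max(162/102, 6.6/0.4) = 16.5 servings → $14.03.
hummus only: max(162/35, 6.6/1.7) = 4.629 servings → $2.08.
almonds + cottage cheese: intersection lies outside the first quadrant.
almonds + hummus with both tight: 0.3943 servings and 3.581 servings → $2.10.
cottage cheese + hummus with both tight: 0.2785 servings and 3.817 servings → $1.95.
The minimum over all feasible corners is $1.95.

$1.95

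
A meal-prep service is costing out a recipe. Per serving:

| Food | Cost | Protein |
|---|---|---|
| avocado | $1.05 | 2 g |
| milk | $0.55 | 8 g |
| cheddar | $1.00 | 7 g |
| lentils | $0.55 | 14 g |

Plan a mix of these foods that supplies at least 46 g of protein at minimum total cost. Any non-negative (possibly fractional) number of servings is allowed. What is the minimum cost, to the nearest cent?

$1.81

Cost per g of protein: lentils $0.0393, milk $0.0688, cheddar $0.1429, avocado $0.5250.
With no serving limits, use only lentils: 46 g / 14 g = 3.286 servings × $0.55 = $1.81.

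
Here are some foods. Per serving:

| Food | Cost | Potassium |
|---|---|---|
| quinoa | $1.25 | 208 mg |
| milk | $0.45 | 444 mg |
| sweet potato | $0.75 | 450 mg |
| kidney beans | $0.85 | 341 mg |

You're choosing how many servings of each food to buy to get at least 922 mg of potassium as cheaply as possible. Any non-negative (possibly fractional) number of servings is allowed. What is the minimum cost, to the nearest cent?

$0.93

Cost per mg of potassium: milk $0.0010, sweet potato $0.0017, kidney beans $0.0025, quinoa $0.0060.
With no serving limits, use only milk: 922 mg / 444 mg = 2.077 servings × $0.45 = $0.93.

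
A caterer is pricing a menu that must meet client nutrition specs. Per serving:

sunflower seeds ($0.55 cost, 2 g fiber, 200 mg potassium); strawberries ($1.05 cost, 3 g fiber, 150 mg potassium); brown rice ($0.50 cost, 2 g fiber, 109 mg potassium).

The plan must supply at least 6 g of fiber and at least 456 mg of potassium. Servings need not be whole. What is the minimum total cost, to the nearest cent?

A basic optimal solution has at most two foods positive. Try each food alone and each pair with both targets met exactly.
sunflower seeds only: max(6/2, 456/200) = 3 servings → $1.65.
strawberries only: max(6/3, 456/150) = 3.04 servings → $3.19.
brown rice only: max(6/2, 456/109) = 4.183 servings → $2.09.
sunflower seeds + strawberries with both tight: 1.56 servings and 0.96 servings → $1.87.
sunflower seeds + brown rice with both tight: 1.418 servings and 1.582 servings → $1.57.
strawberries + brown rice: intersection lies outside the first quadrant.
So the least-cost plan costs $1.57.

$1.57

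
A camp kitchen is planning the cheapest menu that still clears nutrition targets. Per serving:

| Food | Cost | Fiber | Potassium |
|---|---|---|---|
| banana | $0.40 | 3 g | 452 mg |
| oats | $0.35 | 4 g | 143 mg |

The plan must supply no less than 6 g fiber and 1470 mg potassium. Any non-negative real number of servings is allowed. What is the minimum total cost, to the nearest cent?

$1.30

An LP optimum is at a vertex; with two nutrient constraints at most two foods are used. Check each candidate.
banana only: max(6/3, 1470/452) = 3.252 servings → $1.30.
oats only: max(6/4, 1470/143) = 10.28 servings → $3.60.
banana + oats: the both-tight solution has a negative serving — not a feasible corner.
The minimum over all feasible corners is $1.30.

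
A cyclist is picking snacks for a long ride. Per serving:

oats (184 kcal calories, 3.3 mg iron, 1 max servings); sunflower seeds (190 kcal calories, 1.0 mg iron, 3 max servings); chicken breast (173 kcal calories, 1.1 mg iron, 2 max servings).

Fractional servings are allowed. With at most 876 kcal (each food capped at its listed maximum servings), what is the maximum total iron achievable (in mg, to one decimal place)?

Iron per kcal: oats 0.01793, chicken breast 0.006358, sunflower seeds 0.005263.
Take 1 serving of oats: uses 184 kcal, +3.3 mg iron (running total 3.3 mg).
Take 2 servings of chicken breast: uses 346 kcal, +2.2 mg iron (running total 5.5 mg).
Take 1.821 servings of sunflower seeds: uses 346 kcal, +1.8 mg iron (running total 7.3 mg).
Filling greedily by iron-per-kcal is optimal for one linear limit, giving 7.3 mg.

7.3 mg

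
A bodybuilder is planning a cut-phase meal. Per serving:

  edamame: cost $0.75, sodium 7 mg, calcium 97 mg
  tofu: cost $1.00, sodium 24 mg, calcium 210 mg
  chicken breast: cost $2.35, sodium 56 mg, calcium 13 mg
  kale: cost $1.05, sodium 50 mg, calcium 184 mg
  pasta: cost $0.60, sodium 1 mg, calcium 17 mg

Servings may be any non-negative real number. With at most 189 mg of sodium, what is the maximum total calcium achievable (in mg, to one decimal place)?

Calcium per mg sodium: pasta 17, edamame 13.86, tofu 8.75, kale 3.68, chicken breast 0.2321.
With no serving limits, spend the whole sodium allowance on pasta: 189 mg / 1 mg × 17 mg = 3213.0 mg.

3213.0 mg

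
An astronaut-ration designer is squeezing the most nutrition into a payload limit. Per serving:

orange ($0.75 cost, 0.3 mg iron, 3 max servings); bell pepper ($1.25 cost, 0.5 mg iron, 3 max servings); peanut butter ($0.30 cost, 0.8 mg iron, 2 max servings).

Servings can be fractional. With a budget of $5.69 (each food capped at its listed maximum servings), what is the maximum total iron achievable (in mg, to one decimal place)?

Iron per dollar: peanut butter 2.667, orange 0.4, bell pepper 0.4.
Take 2 servings of peanut butter: spends $0.60, +1.6 mg iron (running total 1.6 mg).
Take 3 servings of orange: spends $2.25, +0.9 mg iron (running total 2.5 mg).
Take 2.272 servings of bell pepper: spends $2.84, +1.1 mg iron (running total 3.6 mg).
Filling greedily by iron-per-dollar is optimal for one linear limit, giving 3.6 mg.

3.6 mg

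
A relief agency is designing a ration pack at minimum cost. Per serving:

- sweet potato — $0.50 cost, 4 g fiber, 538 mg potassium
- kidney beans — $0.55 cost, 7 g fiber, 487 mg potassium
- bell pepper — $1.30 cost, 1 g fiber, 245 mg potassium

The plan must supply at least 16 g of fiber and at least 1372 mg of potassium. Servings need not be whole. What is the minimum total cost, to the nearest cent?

An LP optimum is at a vertex; with two nutrient constraints at most two foods are used. Check each candidate.
sweet potato only: max(16/4, 1372/538) = 4 servings → $2.00.
kidney beans only: max(16/7, 1372/487) = 2.817 servings → $1.55.
bell pepper only: max(16/1, 1372/245) = 16 servings → $20.80.
sweet potato + kidney beans with both tight: 0.9967 servings and 1.716 servings → $1.44.
sweet potato + bell pepper with both targets exact would need a negative amount; discard.
kidney beans + bell pepper with both tight: 2.075 servings and 1.476 servings → $3.06.
So the least-cost plan costs $1.44.

$1.44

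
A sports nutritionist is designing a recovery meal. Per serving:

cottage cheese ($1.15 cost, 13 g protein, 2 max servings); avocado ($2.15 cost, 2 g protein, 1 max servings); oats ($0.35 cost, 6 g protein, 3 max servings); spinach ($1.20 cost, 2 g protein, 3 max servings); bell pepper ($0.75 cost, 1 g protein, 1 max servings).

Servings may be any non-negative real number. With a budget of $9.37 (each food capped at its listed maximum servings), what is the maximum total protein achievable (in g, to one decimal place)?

52.6 g

Protein per dollar: oats 17.14, cottage cheese 11.3, spinach 1.667, bell pepper 1.333, avocado 0.9302.
Take 3 servings of oats: spends $1.05, +18.0 g protein (running total 18.0 g).
Take 2 servings of cottage cheese: spends $2.30, +26.0 g protein (running total 44.0 g).
Take 3 servings of spinach: spends $3.60, +6.0 g protein (running total 50.0 g).
Take 1 serving of bell pepper: spends $0.75, +1.0 g protein (running total 51.0 g).
Take 0.7767 servings of avocado: spends $1.67, +1.6 g protein (running total 52.6 g).
Filling greedily by protein-per-dollar is optimal for one linear limit, giving 52.6 g.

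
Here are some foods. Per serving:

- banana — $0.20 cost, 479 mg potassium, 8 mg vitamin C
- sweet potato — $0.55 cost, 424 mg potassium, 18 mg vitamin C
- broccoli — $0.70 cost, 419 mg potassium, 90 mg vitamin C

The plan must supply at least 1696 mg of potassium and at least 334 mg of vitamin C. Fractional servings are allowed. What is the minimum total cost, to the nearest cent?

For a min-cost LP with two ≥-constraints, a basic feasible solution has at most two positive variables.
banana only: max(1696/479, 334/8) = 41.75 servings → $8.35.
sweet potato only: max(1696/424, 334/18) = 18.56 servings → $10.21.
broccoli only: max(1696/419, 334/90) = 4.048 servings → $2.83.
banana + sweet potato: intersection lies outside the first quadrant.
banana + broccoli with both tight: 0.3193 servings and 3.683 servings → $2.64.
sweet potato + broccoli with both tight: 0.4146 servings and 3.628 servings → $2.77.
The minimum over all feasible corners is $2.64.

$2.64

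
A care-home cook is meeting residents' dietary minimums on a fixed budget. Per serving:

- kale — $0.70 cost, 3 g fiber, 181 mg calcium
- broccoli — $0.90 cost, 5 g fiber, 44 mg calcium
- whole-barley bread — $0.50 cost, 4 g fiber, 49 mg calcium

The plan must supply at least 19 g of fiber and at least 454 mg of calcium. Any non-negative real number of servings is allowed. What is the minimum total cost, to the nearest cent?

This is a tiny linear program; its minimum lies at a vertex of the feasible set. List the vertices and price them.
kale only: max(19/3, 454/181) = 6.333 servings → $4.43.
broccoli only: max(19/5, 454/44) = 10.32 servings → $9.29.
whole-barley bread only: max(19/4, 454/49) = 9.265 servings → $4.63.
kale + broccoli with both tight: 1.855 servings and 2.687 servings → $3.72.
kale + whole-barley bread with both tight: 1.534 servings and 3.6 servings → $2.87.
broccoli + whole-barley bread with both targets exact would need a negative amount; discard.
The minimum over all feasible corners is $2.87.

$2.87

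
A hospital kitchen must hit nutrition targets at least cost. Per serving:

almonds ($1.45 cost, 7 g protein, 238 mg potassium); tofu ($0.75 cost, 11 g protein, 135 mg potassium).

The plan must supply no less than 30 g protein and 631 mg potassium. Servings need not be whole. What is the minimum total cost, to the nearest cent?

$3.51

An LP optimum is at a vertex; with two nutrient constraints at most two foods are used. Check each candidate.
almonds only: max(30/7, 631/238) = 4.286 servings → $6.21.
tofu only: max(30/11, 631/135) = 4.674 servings → $3.51.
almonds + tofu with both tight: 1.728 servings and 1.628 servings → $3.73.
Cheapest feasible corner: $3.51.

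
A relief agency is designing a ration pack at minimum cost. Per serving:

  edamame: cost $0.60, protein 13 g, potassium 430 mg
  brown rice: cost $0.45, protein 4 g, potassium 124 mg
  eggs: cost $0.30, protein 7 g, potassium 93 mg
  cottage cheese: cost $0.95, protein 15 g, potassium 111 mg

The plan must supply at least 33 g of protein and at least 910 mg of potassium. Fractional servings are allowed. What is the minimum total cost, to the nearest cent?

At the optimum either one food covers both requirements or two foods hit both targets exactly; no other combination can be cheaper.
edamame only: max(33/13, 910/430) = 2.538 servings → $1.52.
brown rice only: max(33/4, 910/124) = 8.25 servings → $3.71.
eggs only: max(33/7, 910/93) = 9.785 servings → $2.94.
cottage cheese only: max(33/15, 910/111) = 8.198 servings → $7.79.
edamame + brown rice with both targets exact would need a negative amount; discard.
edamame + eggs with both tight: 1.833 servings and 1.31 servings → $1.49.
edamame + cottage cheese with both tight: 1.995 servings and 0.4713 servings → $1.64.
brown rice + eggs with both tight: 6.655 servings and 0.9113 servings → $3.27.
brown rice + cottage cheese with both tight: 7.053 servings and 0.3192 servings → $3.48.
eggs + cottage cheese: the both-tight solution has a negative serving — not a feasible corner.
The minimum over all feasible corners is $1.49.

$1.49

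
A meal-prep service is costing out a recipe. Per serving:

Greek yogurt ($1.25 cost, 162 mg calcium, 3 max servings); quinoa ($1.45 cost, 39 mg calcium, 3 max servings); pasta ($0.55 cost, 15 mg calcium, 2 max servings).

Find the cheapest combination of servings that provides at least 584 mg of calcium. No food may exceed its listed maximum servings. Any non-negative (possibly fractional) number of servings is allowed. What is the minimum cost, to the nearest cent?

Cost per mg of calcium: Greek yogurt $0.0077, pasta $0.0367, quinoa $0.0372.
Take 3 servings of Greek yogurt: +486.0 mg calcium for $3.75 (total $3.75, still need 98.0 mg).
Take 2 servings of pasta: +30.0 mg calcium for $1.10 (total $4.85, still need 68.0 mg).
Take 1.744 servings of quinoa: +68.0 mg calcium for $2.53 (total $7.38, still need 0.0 mg).
Filling from the cheapest source first is optimal under one linear minimum: $7.38.

$7.38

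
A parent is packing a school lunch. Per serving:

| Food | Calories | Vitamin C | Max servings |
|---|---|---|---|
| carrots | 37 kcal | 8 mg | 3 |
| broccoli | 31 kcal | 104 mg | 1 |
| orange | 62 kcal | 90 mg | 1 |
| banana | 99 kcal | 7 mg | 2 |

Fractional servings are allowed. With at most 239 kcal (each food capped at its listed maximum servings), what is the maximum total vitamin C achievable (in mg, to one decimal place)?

Vitamin C per kcal: broccoli 3.355, orange 1.452, carrots 0.2162, banana 0.07071.
Take 1 serving of broccoli: uses 31 kcal, +104.0 mg vitamin C (running total 104.0 mg).
Take 1 serving of orange: uses 62 kcal, +90.0 mg vitamin C (running total 194.0 mg).
Take 3 servings of carrots: uses 111 kcal, +24.0 mg vitamin C (running total 218.0 mg).
Take 0.3535 servings of banana: uses 35 kcal, +2.5 mg vitamin C (running total 220.5 mg).
Greedy by best ratio exhausts the calories allowance optimally: 220.5 mg.

220.5 mg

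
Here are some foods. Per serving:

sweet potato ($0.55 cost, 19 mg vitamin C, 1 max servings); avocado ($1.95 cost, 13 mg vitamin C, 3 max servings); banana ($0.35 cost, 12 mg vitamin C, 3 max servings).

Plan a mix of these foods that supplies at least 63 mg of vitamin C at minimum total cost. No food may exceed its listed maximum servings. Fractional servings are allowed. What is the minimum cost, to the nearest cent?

Cost per mg of vitamin C: sweet potato $0.0289, banana $0.0292, avocado $0.1500.
Take 1 serving of sweet potato: +19.0 mg vitamin C for $0.55 (total $0.55, still need 44.0 mg).
Take 3 servings of banana: +36.0 mg vitamin C for $1.05 (total $1.60, still need 8.0 mg).
Take 0.6154 servings of avocado: +8.0 mg vitamin C for $1.20 (total $2.80, still need 0.0 mg).
Greedy by cheapest-per-mg is optimal for a single linear constraint, so the minimum cost is $2.80.

$2.80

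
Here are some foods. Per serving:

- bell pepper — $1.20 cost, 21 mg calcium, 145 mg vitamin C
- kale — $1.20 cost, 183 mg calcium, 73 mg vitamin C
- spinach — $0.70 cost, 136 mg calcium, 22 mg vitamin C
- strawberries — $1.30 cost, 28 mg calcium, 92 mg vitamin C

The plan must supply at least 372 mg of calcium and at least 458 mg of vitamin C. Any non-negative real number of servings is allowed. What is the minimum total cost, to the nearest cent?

$4.85

With two linear requirements the optimum uses one or two foods; enumerate the corners.
bell pepper only: max(372/21, 458/145) = 17.71 servings → $21.26.
kale only: max(372/183, 458/73) = 6.274 servings → $7.53.
spinach only: max(372/136, 458/22) = 20.82 servings → $14.57.
strawberries only: max(372/28, 458/92) = 13.29 servings → $17.27.
bell pepper + kale with both tight: 2.266 servings and 1.773 servings → $4.85.
bell pepper + spinach with both tight: 2.809 servings and 2.301 servings → $4.98.
bell pepper + strawberries with both targets exact would need a negative amount; discard.
kale + spinach with both targets exact would need a negative amount; discard.
kale + strawberries with both tight: 1.447 servings and 3.83 servings → $6.72.
spinach + strawberries with both tight: 1.799 servings and 4.548 servings → $7.17.
The minimum over all feasible corners is $4.85.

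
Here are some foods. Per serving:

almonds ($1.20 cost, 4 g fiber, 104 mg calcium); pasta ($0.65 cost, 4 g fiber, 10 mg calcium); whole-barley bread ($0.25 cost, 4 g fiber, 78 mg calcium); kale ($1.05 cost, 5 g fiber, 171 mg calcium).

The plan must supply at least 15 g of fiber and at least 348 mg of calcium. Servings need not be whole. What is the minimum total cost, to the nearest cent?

$1.12

At the optimum either one food covers both requirements or two foods hit both targets exactly; no other combination can be cheaper.
almonds only: max(15/4, 348/104) = 3.75 servings → $4.50.
pasta only: max(15/4, 348/10) = 34.8 servings → $22.62.
whole-barley bread only: max(15/4, 348/78) = 4.462 servings → $1.12.
kale only: max(15/5, 348/171) = 3 servings → $3.15.
almonds + pasta with both tight: 3.303 servings and 0.4468 servings → $4.25.
almonds + whole-barley bread with both tight: 2.135 servings and 1.615 servings → $2.97.
almonds + kale: intersection lies outside the first quadrant.
pasta + whole-barley bread: the both-tight solution has a negative serving — not a feasible corner.
pasta + kale with both tight: 1.301 servings and 1.959 servings → $2.90.
whole-barley bread + kale with both tight: 2.806 servings and 0.7551 servings → $1.49.
The minimum over all feasible corners is $1.12.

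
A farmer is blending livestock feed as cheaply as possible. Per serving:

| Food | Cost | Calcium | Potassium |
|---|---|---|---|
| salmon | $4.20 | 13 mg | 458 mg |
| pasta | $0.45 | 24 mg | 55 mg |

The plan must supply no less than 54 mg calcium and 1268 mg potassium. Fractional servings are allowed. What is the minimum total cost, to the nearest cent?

The cheapest plan sits at a corner of the feasible region — with two constraints it uses at most two foods.
salmon only: max(54/13, 1268/458) = 4.154 servings → $17.45.
pasta only: max(54/24, 1268/55) = 23.05 servings → $10.37.
salmon + pasta with both tight: 2.672 servings and 0.8026 servings → $11.58.
The minimum over all feasible corners is $10.37.

$10.37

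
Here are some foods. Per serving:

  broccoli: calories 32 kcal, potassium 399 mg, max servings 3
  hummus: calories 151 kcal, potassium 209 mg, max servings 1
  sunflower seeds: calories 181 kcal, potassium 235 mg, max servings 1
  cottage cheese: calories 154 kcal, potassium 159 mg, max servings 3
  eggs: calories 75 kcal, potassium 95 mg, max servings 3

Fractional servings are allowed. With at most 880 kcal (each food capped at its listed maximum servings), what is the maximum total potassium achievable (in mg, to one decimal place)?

Potassium per kcal: broccoli 12.47, hummus 1.384, sunflower seeds 1.298, eggs 1.267, cottage cheese 1.032.
Take 3 servings of broccoli: uses 96 kcal, +1197.0 mg potassium (running total 1197.0 mg).
Take 1 serving of hummus: uses 151 kcal, +209.0 mg potassium (running total 1406.0 mg).
Take 1 serving of sunflower seeds: uses 181 kcal, +235.0 mg potassium (running total 1641.0 mg).
Take 3 servings of eggs: uses 225 kcal, +285.0 mg potassium (running total 1926.0 mg).
Take 1.474 servings of cottage cheese: uses 227 kcal, +234.4 mg potassium (running total 2160.4 mg).
Greedy by best ratio exhausts the calories allowance optimally: 2160.4 mg.

2160.4 mg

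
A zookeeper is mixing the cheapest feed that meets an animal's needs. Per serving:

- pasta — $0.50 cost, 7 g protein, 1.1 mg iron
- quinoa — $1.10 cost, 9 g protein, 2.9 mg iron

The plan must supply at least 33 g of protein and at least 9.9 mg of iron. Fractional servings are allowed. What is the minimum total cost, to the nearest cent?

$3.81

pasta only: max(33/7, 9.9/1.1) = 9 servings → $4.50.
quinoa only: max(33/9, 9.9/2.9) = 3.667 servings → $4.03.
pasta + quinoa with both tight: 0.6346 servings and 3.173 servings → $3.81.
So the least-cost plan costs $3.81.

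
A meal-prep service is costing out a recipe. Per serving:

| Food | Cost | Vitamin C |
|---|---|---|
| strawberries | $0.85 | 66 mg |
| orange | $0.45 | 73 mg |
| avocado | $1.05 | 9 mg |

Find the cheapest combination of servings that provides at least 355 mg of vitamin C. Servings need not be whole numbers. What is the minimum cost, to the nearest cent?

$2.19

Cost per mg of vitamin C: orange $0.0062, strawberries $0.0129, avocado $0.1167.
With no serving limits, use only orange: 355 mg / 73 mg = 4.863 servings × $0.45 = $2.19.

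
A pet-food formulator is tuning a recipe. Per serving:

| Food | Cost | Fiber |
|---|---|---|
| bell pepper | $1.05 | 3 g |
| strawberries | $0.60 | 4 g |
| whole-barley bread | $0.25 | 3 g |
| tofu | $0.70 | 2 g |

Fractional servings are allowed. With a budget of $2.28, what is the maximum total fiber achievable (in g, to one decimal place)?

Fiber per dollar: whole-barley bread 12, strawberries 6.667, bell pepper 2.857, tofu 2.857.
With no serving limits, spend the whole cost allowance on whole-barley bread: $2.28 / $0.25 × 3 g = 27.4 g.

27.4 g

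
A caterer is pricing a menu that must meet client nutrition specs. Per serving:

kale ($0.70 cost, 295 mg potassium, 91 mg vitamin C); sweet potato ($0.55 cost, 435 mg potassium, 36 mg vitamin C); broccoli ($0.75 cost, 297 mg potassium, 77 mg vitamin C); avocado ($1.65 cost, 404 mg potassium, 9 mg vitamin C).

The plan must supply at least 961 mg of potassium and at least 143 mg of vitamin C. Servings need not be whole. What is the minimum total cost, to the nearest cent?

A basic optimal solution has at most two foods positive. Try each food alone and each pair with both targets met exactly.
kale only: max(961/295, 143/91) = 3.258 servings → $2.28.
sweet potato only: max(961/435, 143/36) = 3.972 servings → $2.18.
broccoli only: max(961/297, 143/77) = 3.236 servings → $2.43.
avocado only: max(961/404, 143/9) = 15.89 servings → $26.22.
kale + sweet potato with both tight: 0.9532 servings and 1.563 servings → $1.53.
kale + broccoli: the both-tight solution has a negative serving — not a feasible corner.
kale + avocado with both tight: 1.44 servings and 1.327 servings → $3.20.
sweet potato + broccoli with both tight: 1.383 servings and 1.211 servings → $1.67.
sweet potato + avocado: the both-tight solution has a negative serving — not a feasible corner.
broccoli + avocado with both tight: 1.728 servings and 1.109 servings → $3.13.
So the least-cost plan costs $1.53.

$1.53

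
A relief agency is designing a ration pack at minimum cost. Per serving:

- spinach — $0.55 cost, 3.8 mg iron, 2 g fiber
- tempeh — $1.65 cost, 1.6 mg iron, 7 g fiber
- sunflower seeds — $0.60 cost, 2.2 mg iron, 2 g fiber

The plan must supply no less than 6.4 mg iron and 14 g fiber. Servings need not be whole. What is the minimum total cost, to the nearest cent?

$3.38

The cheapest plan sits at a corner of the feasible region — with two constraints it uses at most two foods.
spinach only: max(6.4/3.8, 14/2) = 7 servings → $3.85.
tempeh only: max(6.4/1.6, 14/7) = 4 servings → $6.60.
sunflower seeds only: max(6.4/2.2, 14/2) = 7 servings → $4.20.
spinach + tempeh with both tight: 0.9573 servings and 1.726 servings → $3.38.
spinach + sunflower seeds: intersection lies outside the first quadrant.
tempeh + sunflower seeds with both tight: 1.475 servings and 1.836 servings → $3.54.
So the least-cost plan costs $3.38.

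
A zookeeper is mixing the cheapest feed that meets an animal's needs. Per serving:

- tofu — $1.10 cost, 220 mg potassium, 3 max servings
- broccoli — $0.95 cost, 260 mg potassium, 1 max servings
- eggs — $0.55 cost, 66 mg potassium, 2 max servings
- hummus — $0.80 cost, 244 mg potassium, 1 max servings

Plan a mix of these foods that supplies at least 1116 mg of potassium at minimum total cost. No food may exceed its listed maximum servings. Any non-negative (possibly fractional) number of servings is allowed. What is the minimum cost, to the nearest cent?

$4.81

Cost per mg of potassium: hummus $0.0033, broccoli $0.0037, tofu $0.0050, eggs $0.0083.
Take 1 serving of hummus: +244.0 mg potassium for $0.80 (total $0.80, still need 872.0 mg).
Take 1 serving of broccoli: +260.0 mg potassium for $0.95 (total $1.75, still need 612.0 mg).
Take 2.782 servings of tofu: +612.0 mg potassium for $3.06 (total $4.81, still need 0.0 mg).
Filling from the cheapest source first is optimal under one linear minimum: $4.81.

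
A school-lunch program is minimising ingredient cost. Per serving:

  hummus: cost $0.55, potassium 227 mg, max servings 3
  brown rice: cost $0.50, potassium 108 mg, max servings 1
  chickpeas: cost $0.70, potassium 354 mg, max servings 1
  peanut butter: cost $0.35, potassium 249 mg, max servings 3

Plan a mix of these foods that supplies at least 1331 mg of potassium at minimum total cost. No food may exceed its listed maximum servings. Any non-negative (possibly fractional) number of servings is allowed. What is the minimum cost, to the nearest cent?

Cost per mg of potassium: peanut butter $0.0014, chickpeas $0.0020, hummus $0.0024, brown rice $0.0046.
Take 3 servings of peanut butter: +747.0 mg potassium for $1.05 (total $1.05, still need 584.0 mg).
Take 1 serving of chickpeas: +354.0 mg potassium for $0.70 (total $1.75, still need 230.0 mg).
Take 1.013 servings of hummus: +230.0 mg potassium for $0.56 (total $2.31, still need 0.0 mg).
Greedy by cheapest-per-mg is optimal for a single linear constraint, so the minimum cost is $2.31.

$2.31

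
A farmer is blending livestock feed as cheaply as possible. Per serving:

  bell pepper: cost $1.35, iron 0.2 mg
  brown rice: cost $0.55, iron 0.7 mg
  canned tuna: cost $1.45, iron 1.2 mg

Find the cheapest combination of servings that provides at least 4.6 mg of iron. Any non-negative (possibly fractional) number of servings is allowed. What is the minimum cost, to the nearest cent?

Cost per mg of iron: brown rice $0.7857, canned tuna $1.2083, bell pepper $6.7500.
With no serving limits, use only brown rice: 4.6 mg / 0.7 mg = 6.571 servings × $0.55 = $3.61.

$3.61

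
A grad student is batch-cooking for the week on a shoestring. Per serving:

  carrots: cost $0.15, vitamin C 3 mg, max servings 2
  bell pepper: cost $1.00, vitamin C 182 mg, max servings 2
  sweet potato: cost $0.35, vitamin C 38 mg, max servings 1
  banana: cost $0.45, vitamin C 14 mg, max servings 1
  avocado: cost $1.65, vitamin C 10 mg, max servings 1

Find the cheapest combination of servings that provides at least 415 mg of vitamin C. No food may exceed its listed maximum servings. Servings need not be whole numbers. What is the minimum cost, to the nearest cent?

Cost per mg of vitamin C: bell pepper $0.0055, sweet potato $0.0092, banana $0.0321, carrots $0.0500, avocado $0.1650.
Take 2 servings of bell pepper: +364.0 mg vitamin C for $2.00 (total $2.00, still need 51.0 mg).
Take 1 serving of sweet potato: +38.0 mg vitamin C for $0.35 (total $2.35, still need 13.0 mg).
Take 0.9286 servings of banana: +13.0 mg vitamin C for $0.42 (total $2.77, still need 0.0 mg).
Greedy by cheapest-per-mg is optimal for a single linear constraint, so the minimum cost is $2.77.

$2.77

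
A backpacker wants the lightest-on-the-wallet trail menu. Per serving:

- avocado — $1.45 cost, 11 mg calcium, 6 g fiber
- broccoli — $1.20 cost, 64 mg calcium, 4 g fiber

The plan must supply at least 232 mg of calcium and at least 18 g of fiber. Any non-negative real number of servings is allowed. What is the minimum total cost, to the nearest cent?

For a min-cost LP with two ≥-constraints, a basic feasible solution has at most two positive variables.
avocado only: max(232/11, 18/6) = 21.09 servings → $30.58.
broccoli only: max(232/64, 18/4) = 4.5 servings → $5.40.
avocado + broccoli with both tight: 0.6588 servings and 3.512 servings → $5.17.
So the least-cost plan costs $5.17.

$5.17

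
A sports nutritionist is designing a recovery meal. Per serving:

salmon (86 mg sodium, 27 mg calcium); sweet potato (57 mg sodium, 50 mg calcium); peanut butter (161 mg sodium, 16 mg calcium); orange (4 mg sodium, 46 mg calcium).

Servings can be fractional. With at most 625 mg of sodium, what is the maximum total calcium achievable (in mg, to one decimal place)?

7187.5 mg

Calcium per mg sodium: orange 11.5, sweet potato 0.8772, salmon 0.314, peanut butter 0.09938.
With no serving limits, spend the whole sodium allowance on orange: 625 mg / 4 mg × 46 mg = 7187.5 mg.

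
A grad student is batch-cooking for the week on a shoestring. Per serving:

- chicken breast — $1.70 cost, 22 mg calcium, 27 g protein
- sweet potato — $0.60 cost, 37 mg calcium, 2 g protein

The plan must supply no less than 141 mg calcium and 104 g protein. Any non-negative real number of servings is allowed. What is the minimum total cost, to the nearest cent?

Check every corner: each single food scaled to meet both minima, and each pair solved so both constraints bind.
chicken breast only: max(141/22, 104/27) = 6.409 servings → $10.90.
sweet potato only: max(141/37, 104/2) = 52 servings → $31.20.
chicken breast + sweet potato with both tight: 3.734 servings and 1.591 servings → $7.30.
Cheapest feasible corner: $7.30.

$7.30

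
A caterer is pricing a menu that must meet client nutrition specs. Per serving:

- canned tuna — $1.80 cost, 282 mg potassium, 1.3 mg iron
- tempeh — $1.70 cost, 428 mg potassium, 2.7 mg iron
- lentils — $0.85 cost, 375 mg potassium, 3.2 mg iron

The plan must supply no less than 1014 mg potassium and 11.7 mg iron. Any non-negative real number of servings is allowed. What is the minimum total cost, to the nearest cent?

An LP optimum is at a vertex; with two nutrient constraints at most two foods are used. Check each candidate.
canned tuna only: max(1014/282, 11.7/1.3) = 9 servings → $16.20.
tempeh only: max(1014/428, 11.7/2.7) = 4.333 servings → $7.37.
lentils only: max(1014/375, 11.7/3.2) = 3.656 servings → $3.11.
canned tuna + tempeh: the both-tight solution has a negative serving — not a feasible corner.
canned tuna + lentils with both targets exact would need a negative amount; discard.
tempeh + lentils: intersection lies outside the first quadrant.
The minimum over all feasible corners is $3.11.

$3.11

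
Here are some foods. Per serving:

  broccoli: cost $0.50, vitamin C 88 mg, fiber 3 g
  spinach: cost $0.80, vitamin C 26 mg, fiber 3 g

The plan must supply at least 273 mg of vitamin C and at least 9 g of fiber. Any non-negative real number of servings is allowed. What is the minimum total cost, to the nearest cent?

$1.55

For a min-cost LP with two ≥-constraints, a basic feasible solution has at most two positive variables.
broccoli only: max(273/88, 9/3) = 3.102 servings → $1.55.
spinach only: max(273/26, 9/3) = 10.5 servings → $8.40.
broccoli + spinach: intersection lies outside the first quadrant.
The minimum over all feasible corners is $1.55.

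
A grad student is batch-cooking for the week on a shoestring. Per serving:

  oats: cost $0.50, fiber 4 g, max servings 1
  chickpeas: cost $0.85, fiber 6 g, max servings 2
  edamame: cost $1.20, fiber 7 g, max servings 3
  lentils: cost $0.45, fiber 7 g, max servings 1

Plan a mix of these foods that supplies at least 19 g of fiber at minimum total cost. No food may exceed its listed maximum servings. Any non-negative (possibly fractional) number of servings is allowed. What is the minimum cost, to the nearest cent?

Cost per g of fiber: lentils $0.0643, oats $0.1250, chickpeas $0.1417, edamame $0.1714.
Take 1 serving of lentils: +7.0 g fiber for $0.45 (total $0.45, still need 12.0 g).
Take 1 serving of oats: +4.0 g fiber for $0.50 (total $0.95, still need 8.0 g).
Take 1.333 servings of chickpeas: +8.0 g fiber for $1.13 (total $2.08, still need 0.0 g).
Greedy by cheapest-per-g is optimal for a single linear constraint, so the minimum cost is $2.08.

$2.08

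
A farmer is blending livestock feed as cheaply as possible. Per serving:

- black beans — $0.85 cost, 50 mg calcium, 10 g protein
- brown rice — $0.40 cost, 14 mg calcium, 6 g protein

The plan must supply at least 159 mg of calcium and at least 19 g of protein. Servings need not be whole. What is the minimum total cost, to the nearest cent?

$2.70

A basic optimal solution has at most two foods positive. Try each food alone and each pair with both targets met exactly.
black beans only: max(159/50, 19/10) = 3.18 servings → $2.70.
brown rice only: max(159/14, 19/6) = 11.36 servings → $4.54.
black beans + brown rice: intersection lies outside the first quadrant.
Cheapest feasible corner: $2.70.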